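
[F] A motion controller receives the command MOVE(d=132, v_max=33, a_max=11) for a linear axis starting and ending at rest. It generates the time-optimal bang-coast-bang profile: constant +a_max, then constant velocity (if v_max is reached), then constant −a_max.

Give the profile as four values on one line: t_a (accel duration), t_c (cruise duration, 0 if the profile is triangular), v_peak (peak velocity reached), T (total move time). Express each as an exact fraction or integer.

(v_max)²/a_max = 33²/11 = 99
132 ≥ 99 ⇒ cruise phase
t_a = 33/11 = 3; v_peak = 33
d_cruise = 132 − 99 = 33; t_c = 33/33 = 1
T = 2·3 + 1 = 7

t_a=3 t_c=1 v_peak=33 T=7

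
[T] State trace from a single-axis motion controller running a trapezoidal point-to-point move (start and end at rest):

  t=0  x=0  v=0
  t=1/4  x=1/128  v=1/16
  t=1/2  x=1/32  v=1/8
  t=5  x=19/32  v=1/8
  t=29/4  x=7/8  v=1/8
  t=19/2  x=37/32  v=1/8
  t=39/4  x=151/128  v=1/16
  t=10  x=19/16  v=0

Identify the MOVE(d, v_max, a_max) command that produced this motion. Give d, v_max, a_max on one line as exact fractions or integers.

d=19/16 v_max=1/8 a_max=1/4

final state: t=10, x=19/16, v=0 → d = 19/16
a_max = (1/16−0)/(1/4−0) = 1/4
max v = 1/8 over t∈[1/2,19/2] → v_max = 1/8
check: 1/8·(1/2+9) = 19/16 ✓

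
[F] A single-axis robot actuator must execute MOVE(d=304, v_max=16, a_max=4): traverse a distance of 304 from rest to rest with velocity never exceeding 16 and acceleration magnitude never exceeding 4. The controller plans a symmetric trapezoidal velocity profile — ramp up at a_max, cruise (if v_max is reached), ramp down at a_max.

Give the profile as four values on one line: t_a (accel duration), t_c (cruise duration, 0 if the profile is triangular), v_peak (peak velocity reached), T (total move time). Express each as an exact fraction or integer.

(v_max)²/a_max = 16²/4 = 64
304 ≥ 64 ⇒ cruise phase
t_a = 16/4 = 4; v_peak = 16
d_cruise = 304 − 64 = 240; t_c = 240/16 = 15
T = 2·4 + 15 = 23

t_a=4 t_c=15 v_peak=16 T=23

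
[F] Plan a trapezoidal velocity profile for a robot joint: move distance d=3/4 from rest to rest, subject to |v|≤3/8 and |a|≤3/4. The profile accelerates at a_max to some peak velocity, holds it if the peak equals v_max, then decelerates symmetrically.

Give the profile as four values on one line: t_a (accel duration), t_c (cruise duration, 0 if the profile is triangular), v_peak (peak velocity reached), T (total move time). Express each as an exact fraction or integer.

t_a=1/2 t_c=3/2 v_peak=3/8 T=5/2

v_max²/a_max = (3/8)²/(3/4) = 3/16
3/4 ≥ 3/16 so v_max reached
t_a = (3/8)/(3/4) = 1/2; v_peak = 3/8
d_cruise = 3/4 − 3/16 = 9/16; t_c = (9/16)/(3/8) = 3/2
T = 2·1/2 + 3/2 = 5/2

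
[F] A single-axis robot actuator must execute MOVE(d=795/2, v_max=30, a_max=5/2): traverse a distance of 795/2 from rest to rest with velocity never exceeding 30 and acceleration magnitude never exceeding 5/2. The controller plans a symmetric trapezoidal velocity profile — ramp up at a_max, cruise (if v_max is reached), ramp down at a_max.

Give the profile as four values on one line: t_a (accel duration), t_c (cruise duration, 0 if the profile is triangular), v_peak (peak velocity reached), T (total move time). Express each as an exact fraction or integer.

v_max²/a_max = 30²/(5/2) = 360
795/2 ≥ 360 ⇒ cruise phase
t_a = 30/(5/2) = 12; v_peak = 30
d_cruise = 795/2 − 360 = 75/2; t_c = (75/2)/30 = 5/4
T = 2·12 + 5/4 = 101/4

t_a=12 t_c=5/4 v_peak=30 T=101/4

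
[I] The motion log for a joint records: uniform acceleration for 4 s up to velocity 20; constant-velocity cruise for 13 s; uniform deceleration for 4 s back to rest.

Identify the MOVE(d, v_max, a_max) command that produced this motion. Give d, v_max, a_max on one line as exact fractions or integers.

d=340 v_max=20 a_max=5

a_max = 20/4 = 5
d_a = ½·20·4 = 40; d_c = 20·13 = 260
d = 2·40 + 260 = 340
t_c = 13 > 0 → v_max = v_peak = 20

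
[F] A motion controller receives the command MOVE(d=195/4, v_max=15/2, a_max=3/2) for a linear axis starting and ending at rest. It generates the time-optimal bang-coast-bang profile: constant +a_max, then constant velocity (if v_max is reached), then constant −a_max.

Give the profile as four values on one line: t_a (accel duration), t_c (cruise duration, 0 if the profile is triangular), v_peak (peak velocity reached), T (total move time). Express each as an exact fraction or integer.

(v_max)²/a_max = (15/2)²/(3/2) = 75/2
195/4 ≥ 75/2 → trapezoidal
t_a = (15/2)/(3/2) = 5; v_peak = 15/2
d_cruise = 195/4 − 75/2 = 45/4; t_c = (45/4)/(15/2) = 3/2
T = 2·5 + 3/2 = 23/2

t_a=5 t_c=3/2 v_peak=15/2 T=23/2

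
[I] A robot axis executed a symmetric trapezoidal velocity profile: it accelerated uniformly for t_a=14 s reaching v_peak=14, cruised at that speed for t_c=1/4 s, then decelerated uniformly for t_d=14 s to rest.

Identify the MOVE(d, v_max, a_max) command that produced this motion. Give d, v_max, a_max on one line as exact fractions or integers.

d=399/2 v_max=14 a_max=1

a_max = 14/14 = 1
d_a = ½·14·14 = 98; d_c = 14·1/4 = 7/2
d = 2·98 + 7/2 = 399/2
t_c = 1/4 > 0 ⇒ limit active, v_max = 14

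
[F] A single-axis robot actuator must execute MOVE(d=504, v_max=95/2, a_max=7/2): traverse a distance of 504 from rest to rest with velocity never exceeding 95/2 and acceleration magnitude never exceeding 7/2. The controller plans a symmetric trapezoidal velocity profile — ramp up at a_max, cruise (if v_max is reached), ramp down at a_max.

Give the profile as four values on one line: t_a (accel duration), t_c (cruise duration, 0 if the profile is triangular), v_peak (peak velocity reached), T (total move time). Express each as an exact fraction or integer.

v_max²/a_max = (95/2)²/(7/2) = 9025/14
504 < 9025/14 → triangular
v_peak = √(504·7/2) = √1764 = 42
t_a = 42/(7/2) = 12; t_c = 0
T = 2·12 = 24

t_a=12 t_c=0 v_peak=42 T=24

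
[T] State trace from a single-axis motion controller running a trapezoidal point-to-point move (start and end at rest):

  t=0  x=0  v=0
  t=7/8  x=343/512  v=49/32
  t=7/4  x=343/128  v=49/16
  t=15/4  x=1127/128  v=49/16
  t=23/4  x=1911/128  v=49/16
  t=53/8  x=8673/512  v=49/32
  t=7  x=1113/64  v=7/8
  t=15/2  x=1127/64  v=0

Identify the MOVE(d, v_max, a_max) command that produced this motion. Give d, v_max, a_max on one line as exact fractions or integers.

final state: t=15/2, x=1127/64, v=0 → d = 1127/64
a_max = (49/32−0)/(7/8−0) = 7/4
max v = 49/16 over t∈[7/4,23/4] → v_max = 49/16
check: 49/16·(7/4+4) = 1127/64 ✓

d=1127/64 v_max=49/16 a_max=7/4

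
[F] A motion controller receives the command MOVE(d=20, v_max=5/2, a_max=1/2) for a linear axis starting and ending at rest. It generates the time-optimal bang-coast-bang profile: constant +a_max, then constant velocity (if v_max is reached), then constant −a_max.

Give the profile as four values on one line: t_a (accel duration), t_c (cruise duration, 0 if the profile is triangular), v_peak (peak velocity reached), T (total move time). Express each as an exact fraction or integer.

t_a=5 t_c=3 v_peak=5/2 T=13

vₘ²/aₘ = (5/2)²/(1/2) = 25/2
20 ≥ 25/2 ⇒ cruise phase
t_a = (5/2)/(1/2) = 5; v_peak = 5/2
d_cruise = 20 − 25/2 = 15/2; t_c = (15/2)/(5/2) = 3
T = 2·5 + 3 = 13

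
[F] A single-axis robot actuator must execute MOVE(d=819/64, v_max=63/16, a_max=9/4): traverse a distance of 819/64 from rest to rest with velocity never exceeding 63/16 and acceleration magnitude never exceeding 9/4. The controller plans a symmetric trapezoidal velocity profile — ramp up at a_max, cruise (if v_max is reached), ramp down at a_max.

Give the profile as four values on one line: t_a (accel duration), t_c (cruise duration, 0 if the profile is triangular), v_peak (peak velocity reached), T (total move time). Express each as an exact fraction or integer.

vₘ²/aₘ = (63/16)²/(9/4) = 441/64
819/64 ≥ 441/64 so v_max reached
t_a = (63/16)/(9/4) = 7/4; v_peak = 63/16
d_cruise = 819/64 − 441/64 = 189/32; t_c = (189/32)/(63/16) = 3/2
T = 2·7/4 + 3/2 = 5

t_a=7/4 t_c=3/2 v_peak=63/16 T=5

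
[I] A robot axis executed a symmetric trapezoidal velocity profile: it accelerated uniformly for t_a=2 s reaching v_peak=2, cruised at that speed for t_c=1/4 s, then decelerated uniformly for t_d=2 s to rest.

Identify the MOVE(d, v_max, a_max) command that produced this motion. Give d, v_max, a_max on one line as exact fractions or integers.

a_max = 2/2 = 1
d_a = ½·2·2 = 2; d_c = 2·1/4 = 1/2
d = 2·2 + 1/2 = 9/2
t_c = 1/4 > 0 ⇒ limit active, v_max = 2

d=9/2 v_max=2 a_max=1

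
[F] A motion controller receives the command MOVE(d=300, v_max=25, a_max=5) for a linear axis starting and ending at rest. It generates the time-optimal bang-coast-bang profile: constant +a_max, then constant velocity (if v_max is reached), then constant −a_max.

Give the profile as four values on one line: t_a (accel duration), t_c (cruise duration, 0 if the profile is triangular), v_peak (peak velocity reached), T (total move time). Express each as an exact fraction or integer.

t_a=5 t_c=7 v_peak=25 T=17

vₘ²/aₘ = 25²/5 = 125
300 ≥ 125 so v_max reached
t_a = 25/5 = 5; v_peak = 25
d_cruise = 300 − 125 = 175; t_c = 175/25 = 7
T = 2·5 + 7 = 17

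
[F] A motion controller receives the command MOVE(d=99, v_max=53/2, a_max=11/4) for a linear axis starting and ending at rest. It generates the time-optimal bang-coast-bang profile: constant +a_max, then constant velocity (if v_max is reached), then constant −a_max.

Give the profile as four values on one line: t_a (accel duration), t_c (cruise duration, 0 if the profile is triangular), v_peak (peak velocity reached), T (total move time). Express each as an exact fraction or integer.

v_max²/a_max = (53/2)²/(11/4) = 2809/11
99 < 2809/11 ⇒ no cruise
v_peak = √(99·11/4) = √(1089/4) = 33/2
t_a = (33/2)/(11/4) = 6; t_c = 0
T = 2·6 = 12

t_a=6 t_c=0 v_peak=33/2 T=12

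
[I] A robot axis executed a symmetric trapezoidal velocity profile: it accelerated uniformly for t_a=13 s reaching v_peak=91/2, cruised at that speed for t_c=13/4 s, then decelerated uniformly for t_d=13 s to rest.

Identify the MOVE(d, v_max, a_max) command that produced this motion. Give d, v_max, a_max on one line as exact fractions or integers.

d=5915/8 v_max=91/2 a_max=7/2

a_max = (91/2)/13 = 7/2
d_a = ½·91/2·13 = 1183/4; d_c = 91/2·13/4 = 1183/8
d = 2·1183/4 + 1183/8 = 5915/8
t_c = 13/4 > 0 ⇒ limit active, v_max = 91/2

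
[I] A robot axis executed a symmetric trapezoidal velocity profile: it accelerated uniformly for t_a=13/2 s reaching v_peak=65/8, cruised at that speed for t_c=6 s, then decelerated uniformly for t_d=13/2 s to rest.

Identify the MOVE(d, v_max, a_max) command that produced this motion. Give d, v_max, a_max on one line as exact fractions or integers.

d=1625/16 v_max=65/8 a_max=5/4

a_max = (65/8)/(13/2) = 5/4
d_a = ½·65/8·13/2 = 845/32; d_c = 65/8·6 = 195/4
d = 2·845/32 + 195/4 = 1625/16
t_c = 6 > 0 ⇒ limit active, v_max = 65/8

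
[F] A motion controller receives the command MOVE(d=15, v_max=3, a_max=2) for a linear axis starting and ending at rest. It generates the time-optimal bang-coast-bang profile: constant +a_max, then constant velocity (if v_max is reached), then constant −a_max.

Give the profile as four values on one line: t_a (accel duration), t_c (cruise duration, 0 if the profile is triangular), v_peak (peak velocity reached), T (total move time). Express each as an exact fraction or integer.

v_max²/a_max = 3²/2 = 9/2
15 ≥ 9/2 ⇒ cruise phase
t_a = 3/2; v_peak = 3
d_cruise = 15 − 9/2 = 21/2; t_c = (21/2)/3 = 7/2
T = 2·3/2 + 7/2 = 13/2

t_a=3/2 t_c=7/2 v_peak=3 T=13/2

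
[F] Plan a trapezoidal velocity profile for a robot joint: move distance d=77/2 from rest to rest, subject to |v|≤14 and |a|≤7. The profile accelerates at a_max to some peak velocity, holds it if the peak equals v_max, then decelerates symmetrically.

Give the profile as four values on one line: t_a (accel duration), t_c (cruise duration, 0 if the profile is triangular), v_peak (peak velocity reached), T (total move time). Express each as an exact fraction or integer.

t_a=2 t_c=3/4 v_peak=14 T=19/4

vₘ²/aₘ = 14²/7 = 28
77/2 ≥ 28 ⇒ cruise phase
t_a = 14/7 = 2; v_peak = 14
d_cruise = 77/2 − 28 = 21/2; t_c = (21/2)/14 = 3/4
T = 2·2 + 3/4 = 19/4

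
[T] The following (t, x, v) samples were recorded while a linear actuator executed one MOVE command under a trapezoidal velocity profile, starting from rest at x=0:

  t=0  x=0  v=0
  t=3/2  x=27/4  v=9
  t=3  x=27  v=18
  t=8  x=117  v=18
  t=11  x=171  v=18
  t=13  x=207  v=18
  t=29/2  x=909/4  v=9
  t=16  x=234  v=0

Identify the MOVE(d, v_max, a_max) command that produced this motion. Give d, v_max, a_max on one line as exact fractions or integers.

final state: t=16, x=234, v=0 → d = 234
a_max = (9−0)/(3/2−0) = 6
max v = 18 over t∈[3,13] → v_max = 18
check: 18·(3+10) = 234 ✓

d=234 v_max=18 a_max=6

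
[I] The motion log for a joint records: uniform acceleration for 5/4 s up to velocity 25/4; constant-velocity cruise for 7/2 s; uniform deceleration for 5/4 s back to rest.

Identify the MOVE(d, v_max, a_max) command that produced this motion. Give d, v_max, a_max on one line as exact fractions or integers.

d=475/16 v_max=25/4 a_max=5

a_max = (25/4)/(5/4) = 5
d_a = ½·25/4·5/4 = 125/32; d_c = 25/4·7/2 = 175/8
d = 2·125/32 + 175/8 = 475/16
t_c = 7/2 > 0 ⇒ limit active, v_max = 25/4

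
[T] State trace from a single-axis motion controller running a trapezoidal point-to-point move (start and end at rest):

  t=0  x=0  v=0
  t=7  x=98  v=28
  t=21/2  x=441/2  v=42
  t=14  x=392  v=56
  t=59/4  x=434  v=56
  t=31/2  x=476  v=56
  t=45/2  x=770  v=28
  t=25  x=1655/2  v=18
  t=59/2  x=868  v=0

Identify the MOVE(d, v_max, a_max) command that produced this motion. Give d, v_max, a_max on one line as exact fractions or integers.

d=868 v_max=56 a_max=4

final state: t=59/2, x=868, v=0 → d = 868
a_max = (28−0)/(7−0) = 4
max v = 56 over t∈[14,31/2] → v_max = 56
check: 56·(14+3/2) = 868 ✓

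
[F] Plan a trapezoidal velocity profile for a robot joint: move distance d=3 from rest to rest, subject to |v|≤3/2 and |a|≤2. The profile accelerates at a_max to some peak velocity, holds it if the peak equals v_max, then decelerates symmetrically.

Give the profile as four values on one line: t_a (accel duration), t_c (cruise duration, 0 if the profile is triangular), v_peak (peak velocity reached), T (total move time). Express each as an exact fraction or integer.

t_a=3/4 t_c=5/4 v_peak=3/2 T=11/4

(v_max)²/a_max = (3/2)²/2 = 9/8
3 ≥ 9/8 ⇒ cruise phase
t_a = (3/2)/2 = 3/4; v_peak = 3/2
d_cruise = 3 − 9/8 = 15/8; t_c = (15/8)/(3/2) = 5/4
T = 2·3/4 + 5/4 = 11/4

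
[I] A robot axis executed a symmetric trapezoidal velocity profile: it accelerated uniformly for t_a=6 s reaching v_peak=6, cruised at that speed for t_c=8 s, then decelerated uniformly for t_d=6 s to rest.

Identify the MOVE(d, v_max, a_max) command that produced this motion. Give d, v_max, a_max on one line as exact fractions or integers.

d=84 v_max=6 a_max=1

a_max = 6/6 = 1
d_a = ½·6·6 = 18; d_c = 6·8 = 48
d = 2·18 + 48 = 84
t_c = 8 > 0 so v_max = 6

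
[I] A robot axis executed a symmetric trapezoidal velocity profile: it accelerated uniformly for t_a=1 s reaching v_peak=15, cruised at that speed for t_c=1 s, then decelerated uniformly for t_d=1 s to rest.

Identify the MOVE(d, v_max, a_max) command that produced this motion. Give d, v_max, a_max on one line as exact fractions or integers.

a_max = 15/1 = 15
d_a = ½·15·1 = 15/2; d_c = 15·1 = 15
d = 2·15/2 + 15 = 30
t_c = 1 > 0 so v_max = 15

d=30 v_max=15 a_max=15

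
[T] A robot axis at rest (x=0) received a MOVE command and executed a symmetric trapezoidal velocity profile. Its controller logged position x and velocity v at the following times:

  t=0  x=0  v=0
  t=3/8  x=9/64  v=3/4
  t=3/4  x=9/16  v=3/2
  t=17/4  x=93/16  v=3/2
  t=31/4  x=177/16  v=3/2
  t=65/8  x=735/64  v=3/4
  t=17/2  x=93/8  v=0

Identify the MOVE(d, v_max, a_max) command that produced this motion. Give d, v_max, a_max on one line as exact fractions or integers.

d=93/8 v_max=3/2 a_max=2

final state: t=17/2, x=93/8, v=0 → d = 93/8
a_max = (3/4−0)/(3/8−0) = 2
max v = 3/2 over t∈[3/4,31/4] → v_max = 3/2
check: 3/2·(3/4+7) = 93/8 ✓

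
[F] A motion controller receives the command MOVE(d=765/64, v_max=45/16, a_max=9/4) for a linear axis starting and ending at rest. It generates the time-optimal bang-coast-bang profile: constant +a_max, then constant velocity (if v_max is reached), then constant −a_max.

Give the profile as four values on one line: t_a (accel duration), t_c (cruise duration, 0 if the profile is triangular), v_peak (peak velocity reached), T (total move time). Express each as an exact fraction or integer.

t_a=5/4 t_c=3 v_peak=45/16 T=11/2

v_max²/a_max = (45/16)²/(9/4) = 225/64
765/64 ≥ 225/64 ⇒ cruise phase
t_a = (45/16)/(9/4) = 5/4; v_peak = 45/16
d_cruise = 765/64 − 225/64 = 135/16; t_c = (135/16)/(45/16) = 3
T = 2·5/4 + 3 = 11/2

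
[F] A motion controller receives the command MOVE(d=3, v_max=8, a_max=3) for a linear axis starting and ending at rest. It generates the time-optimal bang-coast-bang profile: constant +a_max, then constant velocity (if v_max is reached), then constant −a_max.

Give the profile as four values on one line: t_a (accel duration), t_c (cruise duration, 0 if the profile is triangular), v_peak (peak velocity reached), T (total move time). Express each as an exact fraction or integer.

t_a=1 t_c=0 v_peak=3 T=2

v_max²/a_max = 8²/3 = 64/3
3 < 64/3 so t_c = 0
v_peak = √(3·3) = √9 = 3
t_a = 3/3 = 1; t_c = 0
T = 2·1 = 2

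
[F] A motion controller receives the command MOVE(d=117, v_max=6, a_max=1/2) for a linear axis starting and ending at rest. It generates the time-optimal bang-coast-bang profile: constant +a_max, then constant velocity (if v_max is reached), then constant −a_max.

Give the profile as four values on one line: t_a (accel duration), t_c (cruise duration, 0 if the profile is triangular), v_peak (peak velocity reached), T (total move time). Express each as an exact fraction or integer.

t_a=12 t_c=15/2 v_peak=6 T=63/2

vₘ²/aₘ = 6²/(1/2) = 72
117 ≥ 72 ⇒ cruise phase
t_a = 6/(1/2) = 12; v_peak = 6
d_cruise = 117 − 72 = 45; t_c = 45/6 = 15/2
T = 2·12 + 15/2 = 63/2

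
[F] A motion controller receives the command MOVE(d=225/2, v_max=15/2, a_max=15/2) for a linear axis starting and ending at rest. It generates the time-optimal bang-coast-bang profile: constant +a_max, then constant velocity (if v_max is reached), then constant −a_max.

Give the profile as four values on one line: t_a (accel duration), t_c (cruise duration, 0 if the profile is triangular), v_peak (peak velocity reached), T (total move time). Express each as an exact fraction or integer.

v_max²/a_max = (15/2)²/(15/2) = 15/2
225/2 ≥ 15/2 so v_max reached
t_a = (15/2)/(15/2) = 1; v_peak = 15/2
d_cruise = 225/2 − 15/2 = 105; t_c = 105/(15/2) = 14
T = 2·1 + 14 = 16

t_a=1 t_c=14 v_peak=15/2 T=16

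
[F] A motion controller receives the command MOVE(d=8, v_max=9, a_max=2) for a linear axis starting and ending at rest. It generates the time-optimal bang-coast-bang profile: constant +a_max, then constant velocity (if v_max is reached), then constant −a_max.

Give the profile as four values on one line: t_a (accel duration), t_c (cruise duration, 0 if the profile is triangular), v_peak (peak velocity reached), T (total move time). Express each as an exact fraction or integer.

t_a=2 t_c=0 v_peak=4 T=4

vₘ²/aₘ = 9²/2 = 81/2
8 < 81/2 so t_c = 0
v_peak = √(8·2) = √16 = 4
t_a = 4/2 = 2; t_c = 0
T = 2·2 = 4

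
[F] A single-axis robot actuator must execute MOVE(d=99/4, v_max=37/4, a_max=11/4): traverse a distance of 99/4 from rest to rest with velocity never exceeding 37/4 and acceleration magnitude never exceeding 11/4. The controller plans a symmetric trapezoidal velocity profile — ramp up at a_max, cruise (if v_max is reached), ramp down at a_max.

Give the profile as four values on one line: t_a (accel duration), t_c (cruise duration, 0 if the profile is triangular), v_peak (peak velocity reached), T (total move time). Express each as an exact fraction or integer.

v_max²/a_max = (37/4)²/(11/4) = 1369/44
99/4 < 1369/44 ⇒ no cruise
v_peak = √(99/4·11/4) = √(1089/16) = 33/4
t_a = (33/4)/(11/4) = 3; t_c = 0
T = 2·3 = 6

t_a=3 t_c=0 v_peak=33/4 T=6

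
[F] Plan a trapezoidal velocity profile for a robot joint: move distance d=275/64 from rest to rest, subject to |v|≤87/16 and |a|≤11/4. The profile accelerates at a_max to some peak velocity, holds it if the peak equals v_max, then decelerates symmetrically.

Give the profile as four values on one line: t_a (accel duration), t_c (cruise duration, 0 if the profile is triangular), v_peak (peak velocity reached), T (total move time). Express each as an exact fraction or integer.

(v_max)²/a_max = (87/16)²/(11/4) = 7569/704
275/64 < 7569/704 ⇒ no cruise
v_peak = √(275/64·11/4) = √(3025/256) = 55/16
t_a = (55/16)/(11/4) = 5/4; t_c = 0
T = 2·5/4 = 5/2

t_a=5/4 t_c=0 v_peak=55/16 T=5/2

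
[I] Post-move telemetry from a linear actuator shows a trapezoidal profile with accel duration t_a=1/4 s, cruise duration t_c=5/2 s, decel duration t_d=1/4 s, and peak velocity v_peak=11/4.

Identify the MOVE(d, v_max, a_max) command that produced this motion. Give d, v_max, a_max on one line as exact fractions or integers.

d=121/16 v_max=11/4 a_max=11

a_max = (11/4)/(1/4) = 11
d_a = ½·11/4·1/4 = 11/32; d_c = 11/4·5/2 = 55/8
d = 2·11/32 + 55/8 = 121/16
t_c = 5/2 > 0 ⇒ limit active, v_max = 11/4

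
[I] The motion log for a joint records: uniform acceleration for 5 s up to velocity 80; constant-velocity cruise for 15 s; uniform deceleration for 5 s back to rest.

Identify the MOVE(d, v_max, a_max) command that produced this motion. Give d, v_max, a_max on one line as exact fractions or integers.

d=1600 v_max=80 a_max=16

a_max = 80/5 = 16
d_a = ½·80·5 = 200; d_c = 80·15 = 1200
d = 2·200 + 1200 = 1600
t_c = 15 > 0 ⇒ limit active, v_max = 80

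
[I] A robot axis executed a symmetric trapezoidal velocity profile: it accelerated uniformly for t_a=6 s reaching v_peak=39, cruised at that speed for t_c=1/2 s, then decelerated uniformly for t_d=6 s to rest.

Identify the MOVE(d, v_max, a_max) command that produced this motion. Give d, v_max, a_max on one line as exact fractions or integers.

d=507/2 v_max=39 a_max=13/2

a_max = 39/6 = 13/2
d_a = ½·39·6 = 117; d_c = 39·1/2 = 39/2
d = 2·117 + 39/2 = 507/2
t_c = 1/2 > 0 ⇒ limit active, v_max = 39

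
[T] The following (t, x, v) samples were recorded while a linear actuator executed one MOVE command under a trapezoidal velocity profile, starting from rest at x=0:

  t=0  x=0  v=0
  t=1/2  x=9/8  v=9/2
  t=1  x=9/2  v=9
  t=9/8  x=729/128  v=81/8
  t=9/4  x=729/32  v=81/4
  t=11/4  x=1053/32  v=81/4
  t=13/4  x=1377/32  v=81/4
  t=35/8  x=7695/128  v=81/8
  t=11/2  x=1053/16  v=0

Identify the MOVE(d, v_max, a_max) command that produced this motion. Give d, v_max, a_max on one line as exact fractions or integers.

final state: t=11/2, x=1053/16, v=0 → d = 1053/16
a_max = (9/2−0)/(1/2−0) = 9
max v = 81/4 over t∈[9/4,13/4] → v_max = 81/4
check: 81/4·(9/4+1) = 1053/16 ✓

d=1053/16 v_max=81/4 a_max=9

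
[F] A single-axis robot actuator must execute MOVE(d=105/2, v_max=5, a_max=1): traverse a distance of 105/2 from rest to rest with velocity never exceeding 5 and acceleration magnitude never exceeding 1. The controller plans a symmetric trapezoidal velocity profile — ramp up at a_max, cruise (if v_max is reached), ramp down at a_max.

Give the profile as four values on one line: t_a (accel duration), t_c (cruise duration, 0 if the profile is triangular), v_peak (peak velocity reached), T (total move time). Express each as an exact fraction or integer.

vₘ²/aₘ = 5²/1 = 25
105/2 ≥ 25 ⇒ cruise phase
t_a = 5/1 = 5; v_peak = 5
d_cruise = 105/2 − 25 = 55/2; t_c = (55/2)/5 = 11/2
T = 2·5 + 11/2 = 31/2

t_a=5 t_c=11/2 v_peak=5 T=31/2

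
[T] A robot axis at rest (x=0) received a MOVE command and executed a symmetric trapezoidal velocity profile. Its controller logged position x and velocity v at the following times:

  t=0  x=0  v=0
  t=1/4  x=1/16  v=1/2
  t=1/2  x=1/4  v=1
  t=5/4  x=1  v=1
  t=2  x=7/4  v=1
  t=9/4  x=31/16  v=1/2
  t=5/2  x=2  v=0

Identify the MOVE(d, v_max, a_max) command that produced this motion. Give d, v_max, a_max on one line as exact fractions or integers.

final state: t=5/2, x=2, v=0 → d = 2
a_max = (1/2−0)/(1/4−0) = 2
max v = 1 over t∈[1/2,2] → v_max = 1
check: 1·(1/2+3/2) = 2 ✓

d=2 v_max=1 a_max=2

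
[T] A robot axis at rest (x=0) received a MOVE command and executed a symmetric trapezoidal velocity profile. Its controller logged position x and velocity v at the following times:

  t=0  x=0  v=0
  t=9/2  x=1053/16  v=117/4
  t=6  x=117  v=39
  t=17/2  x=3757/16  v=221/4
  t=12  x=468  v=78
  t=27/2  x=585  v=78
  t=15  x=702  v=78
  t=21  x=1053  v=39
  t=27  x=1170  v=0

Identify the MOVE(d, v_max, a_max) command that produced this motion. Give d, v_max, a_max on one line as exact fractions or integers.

final state: t=27, x=1170, v=0 → d = 1170
a_max = (117/4−0)/(9/2−0) = 13/2
max v = 78 over t∈[12,15] → v_max = 78
check: 78·(12+3) = 1170 ✓

d=1170 v_max=78 a_max=13/2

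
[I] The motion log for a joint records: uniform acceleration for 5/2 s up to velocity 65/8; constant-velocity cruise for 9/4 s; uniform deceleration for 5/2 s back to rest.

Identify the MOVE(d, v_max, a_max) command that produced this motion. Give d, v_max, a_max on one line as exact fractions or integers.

a_max = (65/8)/(5/2) = 13/4
d_a = ½·65/8·5/2 = 325/32; d_c = 65/8·9/4 = 585/32
d = 2·325/32 + 585/32 = 1235/32
t_c = 9/4 > 0 ⇒ limit active, v_max = 65/8

d=1235/32 v_max=65/8 a_max=13/4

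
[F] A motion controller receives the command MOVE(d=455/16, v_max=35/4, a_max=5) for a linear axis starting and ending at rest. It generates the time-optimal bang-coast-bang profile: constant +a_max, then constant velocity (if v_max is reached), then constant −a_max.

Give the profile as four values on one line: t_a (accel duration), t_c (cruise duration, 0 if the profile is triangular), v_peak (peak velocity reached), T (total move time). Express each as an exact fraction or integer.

(v_max)²/a_max = (35/4)²/5 = 245/16
455/16 ≥ 245/16 so v_max reached
t_a = (35/4)/5 = 7/4; v_peak = 35/4
d_cruise = 455/16 − 245/16 = 105/8; t_c = (105/8)/(35/4) = 3/2
T = 2·7/4 + 3/2 = 5

t_a=7/4 t_c=3/2 v_peak=35/4 T=5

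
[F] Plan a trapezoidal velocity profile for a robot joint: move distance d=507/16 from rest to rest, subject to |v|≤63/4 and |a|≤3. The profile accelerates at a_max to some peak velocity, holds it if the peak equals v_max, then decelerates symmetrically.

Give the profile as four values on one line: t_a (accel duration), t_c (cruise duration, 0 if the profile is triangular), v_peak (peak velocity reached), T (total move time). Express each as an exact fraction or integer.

vₘ²/aₘ = (63/4)²/3 = 1323/16
507/16 < 1323/16 ⇒ no cruise
v_peak = √(507/16·3) = √(1521/16) = 39/4
t_a = (39/4)/3 = 13/4; t_c = 0
T = 2·13/4 = 13/2

t_a=13/4 t_c=0 v_peak=39/4 T=13/2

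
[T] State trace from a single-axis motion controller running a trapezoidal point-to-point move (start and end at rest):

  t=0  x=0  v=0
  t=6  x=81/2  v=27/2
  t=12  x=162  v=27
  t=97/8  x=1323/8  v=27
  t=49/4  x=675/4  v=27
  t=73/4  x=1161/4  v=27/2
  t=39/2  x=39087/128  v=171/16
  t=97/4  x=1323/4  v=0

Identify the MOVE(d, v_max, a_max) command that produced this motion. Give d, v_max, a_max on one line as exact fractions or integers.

d=1323/4 v_max=27 a_max=9/4

final state: t=97/4, x=1323/4, v=0 → d = 1323/4
a_max = (27/2−0)/(6−0) = 9/4
max v = 27 over t∈[12,49/4] → v_max = 27
check: 27·(12+1/4) = 1323/4 ✓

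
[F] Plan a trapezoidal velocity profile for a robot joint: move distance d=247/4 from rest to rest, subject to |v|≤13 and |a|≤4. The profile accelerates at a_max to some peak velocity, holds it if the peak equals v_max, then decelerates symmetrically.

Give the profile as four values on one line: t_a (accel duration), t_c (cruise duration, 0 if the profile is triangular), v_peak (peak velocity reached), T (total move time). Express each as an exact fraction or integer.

t_a=13/4 t_c=3/2 v_peak=13 T=8

v_max²/a_max = 13²/4 = 169/4
247/4 ≥ 169/4 → trapezoidal
t_a = 13/4; v_peak = 13
d_cruise = 247/4 − 169/4 = 39/2; t_c = (39/2)/13 = 3/2
T = 2·13/4 + 3/2 = 8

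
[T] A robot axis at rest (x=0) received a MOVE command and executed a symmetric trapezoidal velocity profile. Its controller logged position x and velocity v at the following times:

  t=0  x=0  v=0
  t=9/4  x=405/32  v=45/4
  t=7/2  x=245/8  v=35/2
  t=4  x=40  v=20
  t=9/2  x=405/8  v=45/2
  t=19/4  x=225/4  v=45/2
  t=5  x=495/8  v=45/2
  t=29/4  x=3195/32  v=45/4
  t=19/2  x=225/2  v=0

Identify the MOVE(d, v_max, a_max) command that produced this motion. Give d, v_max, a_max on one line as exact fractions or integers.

final state: t=19/2, x=225/2, v=0 → d = 225/2
a_max = (45/4−0)/(9/4−0) = 5
max v = 45/2 over t∈[9/2,5] → v_max = 45/2
check: 45/2·(9/2+1/2) = 225/2 ✓

d=225/2 v_max=45/2 a_max=5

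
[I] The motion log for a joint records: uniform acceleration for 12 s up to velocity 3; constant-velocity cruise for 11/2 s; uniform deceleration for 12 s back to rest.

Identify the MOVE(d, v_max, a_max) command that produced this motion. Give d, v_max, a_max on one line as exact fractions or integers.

a_max = 3/12 = 1/4
d_a = ½·3·12 = 18; d_c = 3·11/2 = 33/2
d = 2·18 + 33/2 = 105/2
t_c = 11/2 > 0 → v_max = v_peak = 3

d=105/2 v_max=3 a_max=1/4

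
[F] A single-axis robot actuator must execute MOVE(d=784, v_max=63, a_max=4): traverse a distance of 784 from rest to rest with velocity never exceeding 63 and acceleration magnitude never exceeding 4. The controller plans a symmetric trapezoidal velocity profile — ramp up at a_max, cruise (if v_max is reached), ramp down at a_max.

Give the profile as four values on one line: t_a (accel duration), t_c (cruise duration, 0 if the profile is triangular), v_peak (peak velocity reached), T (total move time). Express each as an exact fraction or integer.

v_max²/a_max = 63²/4 = 3969/4
784 < 3969/4 so t_c = 0
v_peak = √(784·4) = √3136 = 56
t_a = 56/4 = 14; t_c = 0
T = 2·14 = 28

t_a=14 t_c=0 v_peak=56 T=28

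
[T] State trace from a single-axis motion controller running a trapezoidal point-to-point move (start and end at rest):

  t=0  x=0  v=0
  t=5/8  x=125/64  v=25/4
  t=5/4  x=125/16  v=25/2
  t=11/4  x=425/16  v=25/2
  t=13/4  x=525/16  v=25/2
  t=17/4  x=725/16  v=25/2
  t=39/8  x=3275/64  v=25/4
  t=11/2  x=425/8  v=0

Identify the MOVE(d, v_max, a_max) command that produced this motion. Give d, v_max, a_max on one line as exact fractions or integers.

final state: t=11/2, x=425/8, v=0 → d = 425/8
a_max = (25/4−0)/(5/8−0) = 10
max v = 25/2 over t∈[5/4,17/4] → v_max = 25/2
check: 25/2·(5/4+3) = 425/8 ✓

d=425/8 v_max=25/2 a_max=10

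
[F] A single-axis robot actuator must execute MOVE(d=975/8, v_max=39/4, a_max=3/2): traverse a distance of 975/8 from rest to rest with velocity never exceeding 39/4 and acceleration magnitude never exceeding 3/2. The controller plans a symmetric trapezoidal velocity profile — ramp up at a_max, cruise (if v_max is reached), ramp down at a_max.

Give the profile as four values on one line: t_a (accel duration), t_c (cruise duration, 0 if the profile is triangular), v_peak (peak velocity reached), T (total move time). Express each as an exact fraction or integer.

t_a=13/2 t_c=6 v_peak=39/4 T=19

(v_max)²/a_max = (39/4)²/(3/2) = 507/8
975/8 ≥ 507/8 → trapezoidal
t_a = (39/4)/(3/2) = 13/2; v_peak = 39/4
d_cruise = 975/8 − 507/8 = 117/2; t_c = (117/2)/(39/4) = 6
T = 2·13/2 + 6 = 19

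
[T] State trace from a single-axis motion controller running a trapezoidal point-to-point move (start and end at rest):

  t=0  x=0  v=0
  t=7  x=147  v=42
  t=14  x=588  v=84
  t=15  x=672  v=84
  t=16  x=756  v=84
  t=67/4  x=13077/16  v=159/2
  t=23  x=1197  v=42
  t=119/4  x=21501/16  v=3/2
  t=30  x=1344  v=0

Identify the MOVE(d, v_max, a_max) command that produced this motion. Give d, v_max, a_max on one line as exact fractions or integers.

final state: t=30, x=1344, v=0 → d = 1344
a_max = (42−0)/(7−0) = 6
max v = 84 over t∈[14,16] → v_max = 84
check: 84·(14+2) = 1344 ✓

d=1344 v_max=84 a_max=6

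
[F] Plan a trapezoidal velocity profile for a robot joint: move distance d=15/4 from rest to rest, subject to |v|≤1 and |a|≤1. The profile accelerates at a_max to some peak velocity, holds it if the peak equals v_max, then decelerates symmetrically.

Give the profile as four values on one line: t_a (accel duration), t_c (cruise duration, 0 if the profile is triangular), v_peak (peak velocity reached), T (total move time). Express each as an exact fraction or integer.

(v_max)²/a_max = 1²/1 = 1
15/4 ≥ 1 ⇒ cruise phase
t_a = 1/1 = 1; v_peak = 1
d_cruise = 15/4 − 1 = 11/4; t_c = (11/4)/1 = 11/4
T = 2·1 + 11/4 = 19/4

t_a=1 t_c=11/4 v_peak=1 T=19/4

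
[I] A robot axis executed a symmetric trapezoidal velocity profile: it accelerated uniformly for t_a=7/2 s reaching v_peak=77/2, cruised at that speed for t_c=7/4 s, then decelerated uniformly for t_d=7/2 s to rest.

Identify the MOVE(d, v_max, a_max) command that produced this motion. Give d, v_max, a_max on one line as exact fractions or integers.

a_max = (77/2)/(7/2) = 11
d_a = ½·77/2·7/2 = 539/8; d_c = 77/2·7/4 = 539/8
d = 2·539/8 + 539/8 = 1617/8
t_c = 7/4 > 0 ⇒ limit active, v_max = 77/2

d=1617/8 v_max=77/2 a_max=11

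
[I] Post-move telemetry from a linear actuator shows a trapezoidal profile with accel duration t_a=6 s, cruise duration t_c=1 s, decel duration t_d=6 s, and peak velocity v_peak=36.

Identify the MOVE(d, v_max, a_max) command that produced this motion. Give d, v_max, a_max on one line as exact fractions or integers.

d=252 v_max=36 a_max=6

a_max = 36/6 = 6
d_a = ½·36·6 = 108; d_c = 36·1 = 36
d = 2·108 + 36 = 252
t_c = 1 > 0 so v_max = 36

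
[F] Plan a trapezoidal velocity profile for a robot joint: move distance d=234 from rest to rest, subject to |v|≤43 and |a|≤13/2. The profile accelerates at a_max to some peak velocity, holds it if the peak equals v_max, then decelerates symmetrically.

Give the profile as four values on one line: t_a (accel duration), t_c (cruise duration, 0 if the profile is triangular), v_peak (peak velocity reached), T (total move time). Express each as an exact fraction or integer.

vₘ²/aₘ = 43²/(13/2) = 3698/13
234 < 3698/13 so t_c = 0
v_peak = √(234·13/2) = √1521 = 39
t_a = 39/(13/2) = 6; t_c = 0
T = 2·6 = 12

t_a=6 t_c=0 v_peak=39 T=12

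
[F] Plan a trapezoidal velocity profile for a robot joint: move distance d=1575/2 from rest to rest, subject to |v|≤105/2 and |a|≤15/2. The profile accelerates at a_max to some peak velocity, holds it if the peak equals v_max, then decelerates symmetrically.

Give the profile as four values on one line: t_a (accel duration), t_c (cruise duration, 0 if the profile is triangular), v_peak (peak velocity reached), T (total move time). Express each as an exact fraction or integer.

t_a=7 t_c=8 v_peak=105/2 T=22

v_max²/a_max = (105/2)²/(15/2) = 735/2
1575/2 ≥ 735/2 so v_max reached
t_a = (105/2)/(15/2) = 7; v_peak = 105/2
d_cruise = 1575/2 − 735/2 = 420; t_c = 420/(105/2) = 8
T = 2·7 + 8 = 22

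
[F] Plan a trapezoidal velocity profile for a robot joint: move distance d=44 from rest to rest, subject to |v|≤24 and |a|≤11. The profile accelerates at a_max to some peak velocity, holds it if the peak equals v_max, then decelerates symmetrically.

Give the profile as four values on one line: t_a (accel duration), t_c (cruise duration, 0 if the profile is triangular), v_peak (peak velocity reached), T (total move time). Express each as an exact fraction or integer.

t_a=2 t_c=0 v_peak=22 T=4

vₘ²/aₘ = 24²/11 = 576/11
44 < 576/11 so t_c = 0
v_peak = √(44·11) = √484 = 22
t_a = 22/11 = 2; t_c = 0
T = 2·2 = 4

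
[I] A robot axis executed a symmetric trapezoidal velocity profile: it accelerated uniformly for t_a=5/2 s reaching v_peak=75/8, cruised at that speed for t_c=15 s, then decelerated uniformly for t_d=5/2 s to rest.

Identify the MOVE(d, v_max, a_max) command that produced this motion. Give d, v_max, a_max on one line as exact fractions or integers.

d=2625/16 v_max=75/8 a_max=15/4

a_max = (75/8)/(5/2) = 15/4
d_a = ½·75/8·5/2 = 375/32; d_c = 75/8·15 = 1125/8
d = 2·375/32 + 1125/8 = 2625/16
t_c = 15 > 0 → v_max = v_peak = 75/8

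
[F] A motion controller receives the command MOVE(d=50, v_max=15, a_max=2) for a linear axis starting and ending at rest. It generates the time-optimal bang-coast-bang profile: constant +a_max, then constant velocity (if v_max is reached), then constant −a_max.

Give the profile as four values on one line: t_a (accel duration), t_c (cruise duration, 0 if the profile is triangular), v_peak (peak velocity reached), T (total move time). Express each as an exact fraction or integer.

t_a=5 t_c=0 v_peak=10 T=10

(v_max)²/a_max = 15²/2 = 225/2
50 < 225/2 → triangular
v_peak = √(50·2) = √100 = 10
t_a = 10/2 = 5; t_c = 0
T = 2·5 = 10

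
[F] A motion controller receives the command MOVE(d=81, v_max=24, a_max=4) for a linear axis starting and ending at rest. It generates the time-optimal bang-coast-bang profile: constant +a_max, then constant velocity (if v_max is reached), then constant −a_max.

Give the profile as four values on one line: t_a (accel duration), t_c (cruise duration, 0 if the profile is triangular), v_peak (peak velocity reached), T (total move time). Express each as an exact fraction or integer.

t_a=9/2 t_c=0 v_peak=18 T=9

(v_max)²/a_max = 24²/4 = 144
81 < 144 → triangular
v_peak = √(81·4) = √324 = 18
t_a = 18/4 = 9/2; t_c = 0
T = 2·9/2 = 9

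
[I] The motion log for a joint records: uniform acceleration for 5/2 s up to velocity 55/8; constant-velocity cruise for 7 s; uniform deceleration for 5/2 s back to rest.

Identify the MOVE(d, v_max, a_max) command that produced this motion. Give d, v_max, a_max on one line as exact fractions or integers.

d=1045/16 v_max=55/8 a_max=11/4

a_max = (55/8)/(5/2) = 11/4
d_a = ½·55/8·5/2 = 275/32; d_c = 55/8·7 = 385/8
d = 2·275/32 + 385/8 = 1045/16
t_c = 7 > 0 → v_max = v_peak = 55/8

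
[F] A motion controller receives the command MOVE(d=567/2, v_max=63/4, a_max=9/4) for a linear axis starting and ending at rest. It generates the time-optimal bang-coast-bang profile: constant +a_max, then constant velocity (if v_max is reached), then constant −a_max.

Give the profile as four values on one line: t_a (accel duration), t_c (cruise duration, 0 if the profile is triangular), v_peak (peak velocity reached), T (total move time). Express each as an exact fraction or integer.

(v_max)²/a_max = (63/4)²/(9/4) = 441/4
567/2 ≥ 441/4 so v_max reached
t_a = (63/4)/(9/4) = 7; v_peak = 63/4
d_cruise = 567/2 − 441/4 = 693/4; t_c = (693/4)/(63/4) = 11
T = 2·7 + 11 = 25

t_a=7 t_c=11 v_peak=63/4 T=25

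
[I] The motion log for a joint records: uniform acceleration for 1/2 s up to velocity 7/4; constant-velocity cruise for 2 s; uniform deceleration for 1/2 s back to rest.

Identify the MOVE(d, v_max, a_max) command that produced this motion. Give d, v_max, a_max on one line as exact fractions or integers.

d=35/8 v_max=7/4 a_max=7/2

a_max = (7/4)/(1/2) = 7/2
d_a = ½·7/4·1/2 = 7/16; d_c = 7/4·2 = 7/2
d = 2·7/16 + 7/2 = 35/8
t_c = 2 > 0 so v_max = 7/4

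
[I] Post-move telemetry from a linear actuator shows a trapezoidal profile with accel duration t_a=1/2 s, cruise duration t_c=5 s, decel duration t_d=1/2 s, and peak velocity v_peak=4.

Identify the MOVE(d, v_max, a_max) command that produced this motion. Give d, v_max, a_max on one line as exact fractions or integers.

a_max = 4/(1/2) = 8
d_a = ½·4·1/2 = 1; d_c = 4·5 = 20
d = 2·1 + 20 = 22
t_c = 5 > 0 → v_max = v_peak = 4

d=22 v_max=4 a_max=8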